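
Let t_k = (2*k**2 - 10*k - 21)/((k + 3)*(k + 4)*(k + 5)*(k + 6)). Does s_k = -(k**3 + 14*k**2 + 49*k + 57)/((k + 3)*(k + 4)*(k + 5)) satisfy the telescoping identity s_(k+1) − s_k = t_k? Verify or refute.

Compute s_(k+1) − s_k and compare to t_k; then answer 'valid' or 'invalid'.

valid (s_(k+1) − s_k reduces to t_k)

s_(k+1) = (-49*k - (k + 1)**3 - 14*(k + 1)**2 - 106)/((k + 4)*(k + 5)*(k + 6))
s_(k+1) − s_k = (2*k**2 - 10*k - 21)/(k**4 + 18*k**3 + 119*k**2 + 342*k + 360)
(s_(k+1) − s_k) − t_k = 0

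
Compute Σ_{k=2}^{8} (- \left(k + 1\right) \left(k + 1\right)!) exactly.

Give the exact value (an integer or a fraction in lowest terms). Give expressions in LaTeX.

Compute t_(k+1)/t_k: get (k + 2)**2/(k + 1).
Normal form (A,B,C) = (k + 2, 1, k + 1).
f must satisfy (k + 2)·f(k+1) − (1)·f(k) = k + 1.
From deg A=1, deg B=0, deg C=1: d=0.
A polynomial solution: f(k) = 1.
R(k) = B(k−1)·f(k)/C(k) = 1/(k + 1); s_k = R·t_k = -factorial(k + 1).
s_(k+1) − s_k = -(k + 1)*factorial(k + 1) = t_k.
Σ_(k=2)^(8) t_k = s_(9) − s_(2) = -3628800 − (-6) = -3628794.

Σ = -3628794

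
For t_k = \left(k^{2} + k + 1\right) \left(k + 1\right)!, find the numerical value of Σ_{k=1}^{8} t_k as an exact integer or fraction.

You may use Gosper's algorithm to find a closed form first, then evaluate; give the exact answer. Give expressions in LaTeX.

Σ = 29030400

The ratio is (k + 2)*(k + (k + 1)**2 + 2)/(k**2 + k + 1).
Factor: A=k + 2; B=1; C=k**2 + k + 1.
Key eq: (k + 2)·f(k+1) = (1)·f(k) + (k**2 + k + 1).
d = 1 from the (1,0,2) case.
Solving with deg f ≤ 1: f(k) = k - 1.
R(k) = B(k−1)·f(k)/C(k) = (k - 1)/(k**2 + k + 1); s_k = R·t_k = (k - 1)*factorial(k + 1).
s_(k+1) − s_k = (k**2 + k + 1)*factorial(k + 1) = t_k.
Evaluate s at k=9 and k=1: 29030400 and 0; difference 29030400.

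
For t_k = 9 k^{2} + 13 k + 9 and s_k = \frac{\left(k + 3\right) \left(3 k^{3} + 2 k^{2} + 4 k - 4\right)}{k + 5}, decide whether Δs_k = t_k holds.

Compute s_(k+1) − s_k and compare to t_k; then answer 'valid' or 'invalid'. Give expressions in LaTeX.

Invalid: residual \frac{2 \left(- 6 k^{3} - 56 k^{2} - 70 k - 49\right)}{k^{2} + 11 k + 30} ≠ 0.

s_(k+1) = (k + 4)*(4*k + 3*(k + 1)**3 + 2*(k + 1)**2)/(k + 6)
s_(k+1) − s_k = (9*k**4 + 100*k**3 + 310*k**2 + 349*k + 172)/(k**2 + 11*k + 30)
(s_(k+1) − s_k) − t_k = 2*(-6*k**3 - 56*k**2 - 70*k - 49)/(k**2 + 11*k + 30)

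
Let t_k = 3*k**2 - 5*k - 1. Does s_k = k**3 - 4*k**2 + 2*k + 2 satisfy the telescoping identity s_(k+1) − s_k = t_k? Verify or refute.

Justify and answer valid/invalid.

Valid: the claim telescopes to t_k.

s_(k+1) = k**3 - k**2 - 3*k + 1
s_(k+1) − s_k = 3*k**2 - 5*k - 1
(s_(k+1) − s_k) − t_k = 0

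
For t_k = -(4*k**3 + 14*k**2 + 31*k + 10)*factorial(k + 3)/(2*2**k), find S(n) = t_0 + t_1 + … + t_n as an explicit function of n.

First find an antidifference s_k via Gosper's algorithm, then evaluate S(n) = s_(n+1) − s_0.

S(n) = (12*2**n - 4*n**6*factorial(n) - 46*n**5*factorial(n) - 203*n**4*factorial(n) - 440*n**3*factorial(n) - 501*n**2*factorial(n) - 294*n*factorial(n) - 72*factorial(n))/(2*2**n)

Step 1: r(k) = (4*k**4 + 42*k**3 + 175*k**2 + 343*k + 236)/(2*(4*k**3 + 14*k**2 + 31*k + 10)).
Normal form (A,B,C) = (k/2 + 2, 1, k**3 + 7*k**2/2 + 31*k/4 + 5/2).
Solve (k/2 + 2)·f(k+1) − (1)·f(k) = k**3 + 7*k**2/2 + 31*k/4 + 5/2.
deg f ≤ 2 (via 1,0,3).
Match coefficients ⇒ f(k) = (4*k**2 - 2*k + 1)/2.
R(k) = B(k−1)·f(k)/C(k) = 2*(4*k**2 - 2*k + 1)/(4*k**3 + 14*k**2 + 31*k + 10); s_k = R·t_k = -(4*k**2 - 2*k + 1)*factorial(k + 3)/2**k.
Δs = -(4*k**3 + 14*k**2 + 31*k + 10)*factorial(k + 3)/(2*2**k), as required.
s_(n+1) = -2**(-n - 1)*(4*n**2 + 6*n + 3)*factorial(n + 4) and s_(0) = -6, so S(n) = (12*2**n - 4*n**6*factorial(n) - 46*n**5*factorial(n) - 203*n**4*factorial(n) - 440*n**3*factorial(n) - 501*n**2*factorial(n) - 294*n*factorial(n) - 72*factorial(n))/(2*2**n).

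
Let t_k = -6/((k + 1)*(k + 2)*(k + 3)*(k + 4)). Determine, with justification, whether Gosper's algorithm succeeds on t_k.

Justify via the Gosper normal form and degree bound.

Step 1: r(k) = (k + 1)/(k + 5).
A = k + 1, B = k + 5, C = 1.
f must satisfy (k + 1)·f(k+1) − (k + 4)·f(k) = 1.
deg f ≤ 3 (via 1,1,0).
A polynomial solution: f(k) = k*(k**2 + 6*k + 11)/18.
So s_k = (B(k−1)f/C)·t_k = (k*(k + 4)*(k**2 + 6*k + 11)/18)·t_k = k*(-k**2 - 6*k - 11)/(3*(k + 1)*(k + 2)*(k + 3)).
s_(k+1) − s_k = -6/(k**4 + 10*k**3 + 35*k**2 + 50*k + 24) = t_k.

Yes. s_k = k*(-k**2 - 6*k - 11)/(3*(k + 1)*(k + 2)*(k + 3)).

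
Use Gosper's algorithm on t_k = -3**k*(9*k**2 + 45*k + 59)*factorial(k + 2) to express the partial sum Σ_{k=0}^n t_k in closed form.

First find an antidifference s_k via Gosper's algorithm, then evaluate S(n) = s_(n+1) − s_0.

The ratio is 3*(9*k**3 + 90*k**2 + 302*k + 339)/(9*k**2 + 45*k + 59).
Gosper form: A/B · C(k+1)/C(k) with A=3*k + 9, B=1, C=k**2 + 5*k + 59/9.
f must satisfy (3*k + 9)·f(k+1) − (1)·f(k) = k**2 + 5*k + 59/9.
deg f ≤ 1 (via 1,0,2).
Coefficient equations give f(k) = (3*k + 4)/9.
So s_k = (B(k−1)f/C)·t_k = ((3*k + 4)/(9*k**2 + 45*k + 59))·t_k = -3**k*(3*k + 4)*factorial(k + 2).
s_(k+1) − s_k = -3**k*(9*k**2 + 45*k + 59)*factorial(k + 2) = t_k.
Σ_(k=0)^n t_k = s_(n+1) − s_(0) = (-3**(n + 1)*(3*n + 7)*factorial(n + 3)) − (-8), i.e. -9*3**n*n*factorial(n + 3) - 21*3**n*factorial(n + 3) + 8.

S(n) = -9*3**n*n*factorial(n + 3) - 21*3**n*factorial(n + 3) + 8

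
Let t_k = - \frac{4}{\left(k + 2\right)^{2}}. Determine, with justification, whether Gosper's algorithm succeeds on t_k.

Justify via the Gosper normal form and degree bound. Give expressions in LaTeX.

The ratio is (k + 2)**2/(k + 3)**2.
Gosper form: A/B · C(k+1)/C(k) with A=k**2 + 4*k + 4, B=k**2 + 6*k + 9, C=1.
Solve (k**2 + 4*k + 4)·f(k+1) − (k**2 + 4*k + 4)·f(k) = 1.
Bound: deg f ≤ 0.
f = c0 ⇒ A·f(k+1) − B(k−1)·f(k) − C = -1. The system {-1 = 0} is inconsistent; no antidifference.

No. Not Gosper-summable.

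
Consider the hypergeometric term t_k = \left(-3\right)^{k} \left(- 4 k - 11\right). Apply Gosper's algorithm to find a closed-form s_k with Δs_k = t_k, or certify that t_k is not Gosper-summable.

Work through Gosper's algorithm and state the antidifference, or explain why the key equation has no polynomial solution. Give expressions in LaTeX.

Compute t_(k+1)/t_k: get 3*(-4*k - 15)/(4*k + 11).
A = -3, B = 1, C = k + 11/4.
f must satisfy (-3)·f(k+1) − (1)·f(k) = k + 11/4.
deg f ≤ 1 (via 0,0,1).
Solving with deg f ≤ 1: f(k) = -(k + 2)/4.
R(k) = B(k−1)·f(k)/C(k) = -(k + 2)/(4*k + 11); s_k = R·t_k = (-3)**k*(k + 2).
Δs = (-3)**k*(-4*k - 11), as required.

s_k = \left(-3\right)^{k} \left(k + 2\right)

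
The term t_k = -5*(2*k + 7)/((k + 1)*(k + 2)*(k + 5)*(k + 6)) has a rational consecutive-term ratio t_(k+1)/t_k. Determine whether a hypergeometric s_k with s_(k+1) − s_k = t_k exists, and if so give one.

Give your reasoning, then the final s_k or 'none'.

r(k) = (k + 1)*(k + 5)*(2*k + 9)/((k + 3)*(k + 7)*(2*k + 7)) after simplifying.
Factor: A=k + 1; B=k + 7; C=k**3 + 21*k**2/2 + 73*k/2 + 42.
f must satisfy (k + 1)·f(k+1) − (k + 6)·f(k) = k**3 + 21*k**2/2 + 73*k/2 + 42.
d = 5 from the (1,1,3) case.
Match coefficients ⇒ f(k) = k*(k + 2)*(k + 3)*(k + 4)*(k + 6)/10.
Get s_k = R·t_k = k*(-k - 6)/(k**2 + 6*k + 5) with R(k) = B(k−1)f(k)/C(k) = k*(k + 2)*(k + 6)**2/(5*(2*k + 7)).
s_(k+1) − s_k = 5*(-2*k - 7)/(k**4 + 14*k**3 + 65*k**2 + 112*k + 60) = t_k.

s_k = k*(-k - 6)/(k**2 + 6*k + 5)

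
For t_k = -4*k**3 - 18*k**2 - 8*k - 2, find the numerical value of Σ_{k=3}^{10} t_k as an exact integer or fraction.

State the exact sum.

Compute t_(k+1)/t_k: get (2*k**3 + 15*k**2 + 28*k + 16)/(2*k**3 + 9*k**2 + 4*k + 1).
A = 1, B = 1, C = k**3 + 9*k**2/2 + 2*k + 1/2.
Key eq: (1)·f(k+1) = (1)·f(k) + (k**3 + 9*k**2/2 + 2*k + 1/2).
Degrees (0,0,3) ⇒ d ≤ 4.
Solving with deg f ≤ 4: f(k) = k*(k**3 + 4*k**2 - 4*k + 1)/4.
Certificate R = B(k−1)f/C = k*(k**3 + 4*k**2 - 4*k + 1)/(2*(2*k**3 + 9*k**2 + 4*k + 1)) gives s_k = k*(-k**3 - 4*k**2 + 4*k - 1).
s_(k+1) − s_k = -4*k**3 - 18*k**2 - 8*k - 2 = t_k.
Telescoping: Σ = s_(11) − s_(3) = -19492 − (-156) = -19336.

Σ = -19336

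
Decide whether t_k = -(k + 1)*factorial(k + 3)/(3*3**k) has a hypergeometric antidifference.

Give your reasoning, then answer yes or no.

Yes. s_k = -factorial(k + 3)/3**k.

r(k) = (k + 2)*(k + 4)/(3*(k + 1)) after simplifying.
A = k/3 + 4/3, B = 1, C = k + 1.
Set up (k/3 + 4/3)·f(k+1) − (1)·f(k) − (k + 1) = 0.
d = 0 from the (1,0,1) case.
A polynomial solution: f(k) = 3.
Get s_k = R·t_k = -factorial(k + 3)/3**k with R(k) = B(k−1)f(k)/C(k) = 3/(k + 1).
Check: Δs_k = -(k + 1)*factorial(k + 3)/(3*3**k). ✓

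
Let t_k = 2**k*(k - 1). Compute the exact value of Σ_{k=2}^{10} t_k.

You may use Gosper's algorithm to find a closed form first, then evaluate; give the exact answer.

Σ = 16388

t_(k+1)/t_k = 2*k/(k - 1).
So A=2 and B=1, with C=k - 1.
f must satisfy (2)·f(k+1) − (1)·f(k) = k - 1.
d = 1 from the (0,0,1) case.
Coefficient equations give f(k) = k - 3.
R(k) = B(k−1)·f(k)/C(k) = (k - 3)/(k - 1); s_k = R·t_k = 2**k*(k - 3).
Δs = 2**k*(k - 1), as required.
Sum = s_(11) − s_(2); s_(11) = 16384, s_(2) = -4 ⇒ 16388.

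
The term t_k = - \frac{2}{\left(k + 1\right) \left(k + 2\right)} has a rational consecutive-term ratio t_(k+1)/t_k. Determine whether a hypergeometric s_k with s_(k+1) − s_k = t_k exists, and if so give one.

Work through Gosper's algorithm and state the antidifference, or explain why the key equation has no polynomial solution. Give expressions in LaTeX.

t_(k+1)/t_k = (k + 1)/(k + 3).
Gosper form: A/B · C(k+1)/C(k) with A=k + 1, B=k + 3, C=1.
Solve (k + 1)·f(k+1) − (k + 2)·f(k) = 1.
deg f ≤ 1 (via 1,1,0).
Solving with deg f ≤ 1: f(k) = k.
R(k) = B(k−1)·f(k)/C(k) = k*(k + 2); s_k = R·t_k = -2*k/(k + 1).
Verify: -2/(k**2 + 3*k + 2) matches t_k.

s_k = - \frac{2 k}{k + 1}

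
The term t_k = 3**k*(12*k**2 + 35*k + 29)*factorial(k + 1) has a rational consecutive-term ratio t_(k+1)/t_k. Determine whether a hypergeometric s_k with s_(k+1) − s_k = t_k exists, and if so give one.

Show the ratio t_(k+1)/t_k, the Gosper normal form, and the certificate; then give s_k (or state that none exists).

s_k = 3**k*(4*k + 1)*factorial(k + 1)

r(k) = 3*(12*k**3 + 83*k**2 + 194*k + 152)/(12*k**2 + 35*k + 29) after simplifying.
So A=3*k + 6 and B=1, with C=k**2 + 35*k/12 + 29/12.
f must satisfy (3*k + 6)·f(k+1) − (1)·f(k) = k**2 + 35*k/12 + 29/12.
From deg A=1, deg B=0, deg C=2: d=1.
Coefficient equations give f(k) = (4*k + 1)/12.
Get s_k = R·t_k = 3**k*(4*k + 1)*factorial(k + 1) with R(k) = B(k−1)f(k)/C(k) = (4*k + 1)/(12*k**2 + 35*k + 29).
Check: Δs_k = 3**k*(12*k**2 + 35*k + 29)*factorial(k + 1). ✓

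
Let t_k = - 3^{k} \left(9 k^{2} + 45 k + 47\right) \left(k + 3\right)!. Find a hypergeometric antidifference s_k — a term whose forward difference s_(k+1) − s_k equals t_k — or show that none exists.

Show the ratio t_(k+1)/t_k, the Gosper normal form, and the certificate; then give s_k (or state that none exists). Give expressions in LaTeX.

Step 1: r(k) = 3*(9*k**3 + 99*k**2 + 353*k + 404)/(9*k**2 + 45*k + 47).
So A=3*k + 12 and B=1, with C=k**2 + 5*k + 47/9.
Set up (3*k + 12)·f(k+1) − (1)·f(k) − (k**2 + 5*k + 47/9) = 0.
d = 1 from the (1,0,2) case.
A polynomial solution: f(k) = (3*k + 1)/9.
Certificate R = B(k−1)f/C = (3*k + 1)/(9*k**2 + 45*k + 47) gives s_k = -3**k*(3*k + 1)*factorial(k + 3).
s_(k+1) − s_k = -3**k*(9*k**2 + 45*k + 47)*factorial(k + 3) = t_k.

s_k = - 3^{k} \left(3 k + 1\right) \left(k + 3\right)!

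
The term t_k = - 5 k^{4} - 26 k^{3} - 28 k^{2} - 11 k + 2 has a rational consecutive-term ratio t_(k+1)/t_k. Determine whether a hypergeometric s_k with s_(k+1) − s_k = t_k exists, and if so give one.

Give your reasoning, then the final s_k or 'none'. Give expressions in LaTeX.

s_k = k \left(- k^{4} - 4 k^{3} + 2 k^{2} + 2 k + 3\right)

Ratio r(k) = (5*k**4 + 46*k**3 + 136*k**2 + 165*k + 68)/(5*k**4 + 26*k**3 + 28*k**2 + 11*k - 2).
Factor: A=1; B=1; C=k**4 + 26*k**3/5 + 28*k**2/5 + 11*k/5 - 2/5.
f must satisfy (1)·f(k+1) − (1)·f(k) = k**4 + 26*k**3/5 + 28*k**2/5 + 11*k/5 - 2/5.
From deg A=0, deg B=0, deg C=4: d=5.
Solving with deg f ≤ 5: f(k) = k*(k**4 + 4*k**3 - 2*k**2 - 2*k - 3)/5.
Certificate R = B(k−1)f/C = k*(k**4 + 4*k**3 - 2*k**2 - 2*k - 3)/(5*k**4 + 26*k**3 + 28*k**2 + 11*k - 2) gives s_k = k*(-k**4 - 4*k**3 + 2*k**2 + 2*k + 3).
Δs = -5*k**4 - 26*k**3 - 28*k**2 - 11*k + 2, as required.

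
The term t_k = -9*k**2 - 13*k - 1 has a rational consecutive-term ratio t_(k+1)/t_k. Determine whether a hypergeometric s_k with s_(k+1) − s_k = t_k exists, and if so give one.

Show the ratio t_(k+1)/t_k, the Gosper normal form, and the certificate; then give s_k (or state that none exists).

s_k = k*(-3*k**2 - 2*k + 4)

The ratio is (9*k**2 + 31*k + 23)/(9*k**2 + 13*k + 1).
A = 1, B = 1, C = k**2 + 13*k/9 + 1/9.
Key eq: (1)·f(k+1) = (1)·f(k) + (k**2 + 13*k/9 + 1/9).
Bound: deg f ≤ 3.
Coefficient equations give f(k) = k*(3*k**2 + 2*k - 4)/9.
R(k) = B(k−1)·f(k)/C(k) = k*(3*k**2 + 2*k - 4)/(9*k**2 + 13*k + 1); s_k = R·t_k = k*(-3*k**2 - 2*k + 4).
Check: Δs_k = -9*k**2 - 13*k - 1. ✓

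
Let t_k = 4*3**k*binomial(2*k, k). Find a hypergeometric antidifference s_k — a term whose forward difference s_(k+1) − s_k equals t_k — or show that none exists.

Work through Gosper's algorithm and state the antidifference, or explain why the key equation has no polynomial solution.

The ratio is 6*(2*k + 1)/(k + 1).
Gosper form: A/B · C(k+1)/C(k) with A=12*k + 6, B=k + 1, C=1.
f must satisfy (12*k + 6)·f(k+1) − (k)·f(k) = 1.
Degrees (1,1,0) ⇒ d ≤ -1.
d = -1 < 0 ⇒ no nonzero polynomial f; not summable.

none (Gosper's algorithm certifies no s_k)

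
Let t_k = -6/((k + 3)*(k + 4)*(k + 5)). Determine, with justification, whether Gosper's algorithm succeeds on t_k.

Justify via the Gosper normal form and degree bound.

Yes. s_k = k*(-k - 7)/(4*(k + 3)*(k + 4)).

Ratio r(k) = (k + 3)/(k + 6).
Normal form (A,B,C) = (k + 3, k + 6, 1).
Need (k + 3)·f(k+1) − (k + 5)·f(k) = 1.
deg f ≤ 2 (via 1,1,0).
A polynomial solution: f(k) = k*(k + 7)/24.
Then R = B(k−1)f/C = k*(k + 5)*(k + 7)/24, so s_k = R(k)·t_k = k*(-k - 7)/(4*(k + 3)*(k + 4)).
Δs = -6/(k**3 + 12*k**2 + 47*k + 60), as required.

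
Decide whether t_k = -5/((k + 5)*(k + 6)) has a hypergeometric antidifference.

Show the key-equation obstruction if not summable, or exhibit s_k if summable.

Step 1: r(k) = (k + 5)/(k + 7).
Normal form (A,B,C) = (k + 5, k + 7, 1).
Key eq: (k + 5)·f(k+1) = (k + 6)·f(k) + (1).
From deg A=1, deg B=1, deg C=0: d=1.
A polynomial solution: f(k) = k/5.
R(k) = B(k−1)·f(k)/C(k) = k*(k + 6)/5; s_k = R·t_k = -k/(k + 5).
Verify: -5/(k**2 + 11*k + 30) matches t_k.

Yes. s_k = -k/(k + 5).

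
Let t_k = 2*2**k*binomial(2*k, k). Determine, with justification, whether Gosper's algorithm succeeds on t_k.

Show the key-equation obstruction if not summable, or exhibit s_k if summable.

No; the degree bound rules out any f.

r(k) = 4*(2*k + 1)/(k + 1) after simplifying.
So A=8*k + 4 and B=k + 1, with C=1.
Need (8*k + 4)·f(k+1) − (k)·f(k) = 1.
d = -1 from the (1,1,0) case.
d = -1 < 0 ⇒ no nonzero polynomial f; not summable.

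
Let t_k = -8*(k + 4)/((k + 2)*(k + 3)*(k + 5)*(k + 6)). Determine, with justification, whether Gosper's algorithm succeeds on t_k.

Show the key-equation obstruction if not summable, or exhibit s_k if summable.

Yes. s_k = 2*k*(-k - 7)/(5*(k**2 + 7*k + 10)).

Step 1: r(k) = (k + 2)*(k + 5)**2/((k + 4)**2*(k + 7)).
Gosper form: A/B · C(k+1)/C(k) with A=k + 2, B=k + 7, C=k**2 + 8*k + 16.
Set up (k + 2)·f(k+1) − (k + 6)·f(k) − (k**2 + 8*k + 16) = 0.
Degrees (1,1,2) ⇒ d ≤ 4.
Solve for f: f(k) = k*(k + 3)*(k + 4)*(k + 7)/20 (degree 4 ≤ 4).
So s_k = (B(k−1)f/C)·t_k = (k*(k + 3)*(k + 6)*(k + 7)/(20*(k + 4)))·t_k = 2*k*(-k - 7)/(5*(k**2 + 7*k + 10)).
Verify: 8*(-k - 4)/(k**4 + 16*k**3 + 91*k**2 + 216*k + 180) matches t_k.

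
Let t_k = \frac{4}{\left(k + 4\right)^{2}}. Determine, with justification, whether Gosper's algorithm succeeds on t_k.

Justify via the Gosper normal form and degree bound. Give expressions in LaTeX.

No — key equation has no polynomial f.

Compute t_(k+1)/t_k: get (k + 4)**2/(k + 5)**2.
Take A(k)=k**2 + 8*k + 16, B(k)=k**2 + 10*k + 25, C(k)=1.
Key eq: (k**2 + 8*k + 16)·f(k+1) = (k**2 + 8*k + 16)·f(k) + (1).
d = 0 from the (2,2,0) case.
Put f(k) = c0: A·f(k+1) − B(k−1)·f(k) − C = -1; need -1 = 0 — inconsistent ⇒ no f, not summable.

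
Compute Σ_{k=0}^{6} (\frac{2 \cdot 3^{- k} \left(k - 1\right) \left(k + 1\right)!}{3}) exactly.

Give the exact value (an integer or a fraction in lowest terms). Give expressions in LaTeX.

Σ = 8474/243

t_(k+1)/t_k = k*(k + 2)/(3*(k - 1)).
A = k/3 + 2/3, B = 1, C = k - 1.
Set up (k/3 + 2/3)·f(k+1) − (1)·f(k) − (k - 1) = 0.
Bound: deg f ≤ 0.
Solving with deg f ≤ 0: f(k) = 3.
So s_k = (B(k−1)f/C)·t_k = (3/(k - 1))·t_k = 2*factorial(k + 1)/3**k.
Check: Δs_k = 2*(k - 1)*factorial(k + 1)/(3*3**k). ✓
Sum = s_(7) − s_(0); s_(7) = 8960/243, s_(0) = 2 ⇒ 8474/243.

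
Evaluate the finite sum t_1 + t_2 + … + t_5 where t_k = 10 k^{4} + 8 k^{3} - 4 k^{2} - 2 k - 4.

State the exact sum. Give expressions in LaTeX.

t_(k+1)/t_k = (5*k**4 + 24*k**3 + 40*k**2 + 27*k + 4)/(5*k**4 + 4*k**3 - 2*k**2 - k - 2).
Factor: A=1; B=1; C=k**4 + 4*k**3/5 - 2*k**2/5 - k/5 - 2/5.
Solve (1)·f(k+1) − (1)·f(k) = k**4 + 4*k**3/5 - 2*k**2/5 - k/5 - 2/5.
Bound: deg f ≤ 5.
Coefficient equations give f(k) = k*(2*k**4 - 3*k**3 - 2*k**2 + 3*k - 4)/10.
So s_k = (B(k−1)f/C)·t_k = (k*(2*k**4 - 3*k**3 - 2*k**2 + 3*k - 4)/(2*(5*k**4 + 4*k**3 - 2*k**2 - k - 2)))·t_k = k*(2*k**4 - 3*k**3 - 2*k**2 + 3*k - 4).
s_(k+1) − s_k = 10*k**4 + 8*k**3 - 4*k**2 - 2*k - 4 = t_k.
Sum = s_(6) − s_(1); s_(6) = 11316, s_(1) = -4 ⇒ 11320.

Σ = 11320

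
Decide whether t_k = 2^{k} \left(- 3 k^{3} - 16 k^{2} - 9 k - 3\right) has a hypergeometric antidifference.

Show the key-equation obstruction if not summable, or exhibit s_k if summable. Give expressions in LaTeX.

Step 1: r(k) = 2*(3*k**3 + 25*k**2 + 50*k + 31)/(3*k**3 + 16*k**2 + 9*k + 3).
Factor: A=2; B=1; C=k**3 + 16*k**2/3 + 3*k + 1.
Set up (2)·f(k+1) − (1)·f(k) − (k**3 + 16*k**2/3 + 3*k + 1) = 0.
d = 3 from the (0,0,3) case.
Solve for f: f(k) = (3*k**3 - 2*k**2 - k + 3)/3 (degree 3 ≤ 3).
Certificate R = B(k−1)f/C = (3*k**3 - 2*k**2 - k + 3)/(3*k**3 + 16*k**2 + 9*k + 3) gives s_k = 2**k*(-3*k**3 + 2*k**2 + k - 3).
Δs = 2**k*(-3*k**3 - 16*k**2 - 9*k - 3), as required.

Yes. s_k = 2^{k} \left(- 3 k^{3} + 2 k^{2} + k - 3\right).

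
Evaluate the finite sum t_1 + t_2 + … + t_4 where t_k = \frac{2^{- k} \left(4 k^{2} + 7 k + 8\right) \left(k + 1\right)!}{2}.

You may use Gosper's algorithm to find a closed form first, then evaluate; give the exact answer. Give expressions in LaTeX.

Σ = 1021/2

Step 1: r(k) = (k + 2)*(7*k + 4*(k + 1)**2 + 15)/(2*(4*k**2 + 7*k + 8)).
Factor: A=k/2 + 1; B=1; C=k**2 + 7*k/4 + 2.
Key eq: (k/2 + 1)·f(k+1) = (1)·f(k) + (k**2 + 7*k/4 + 2).
deg f ≤ 1 (via 1,0,2).
A polynomial solution: f(k) = (4*k + 3)/2.
Get s_k = R·t_k = (4*k + 3)*factorial(k + 1)/2**k with R(k) = B(k−1)f(k)/C(k) = 2*(4*k + 3)/(4*k**2 + 7*k + 8).
s_(k+1) − s_k = (4*k**2 + 7*k + 8)*factorial(k + 1)/(2*2**k) = t_k.
Telescoping: Σ = s_(5) − s_(1) = 1035/2 − (7) = 1021/2.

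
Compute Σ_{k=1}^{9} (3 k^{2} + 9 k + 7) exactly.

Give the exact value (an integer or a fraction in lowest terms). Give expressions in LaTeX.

Σ = 1323

Compute t_(k+1)/t_k: get (3*k**2 + 15*k + 19)/(3*k**2 + 9*k + 7).
Factor: A=1; B=1; C=k**2 + 3*k + 7/3.
Key eq: (1)·f(k+1) = (1)·f(k) + (k**2 + 3*k + 7/3).
deg f ≤ 3 (via 0,0,2).
Solve for f: f(k) = k*(k**2 + 3*k + 3)/3 (degree 3 ≤ 3).
So s_k = (B(k−1)f/C)·t_k = (k*(k**2 + 3*k + 3)/(3*k**2 + 9*k + 7))·t_k = k*(k**2 + 3*k + 3).
s_(k+1) − s_k = 3*k**2 + 9*k + 7 = t_k.
Telescoping: Σ = s_(10) − s_(1) = 1330 − (7) = 1323.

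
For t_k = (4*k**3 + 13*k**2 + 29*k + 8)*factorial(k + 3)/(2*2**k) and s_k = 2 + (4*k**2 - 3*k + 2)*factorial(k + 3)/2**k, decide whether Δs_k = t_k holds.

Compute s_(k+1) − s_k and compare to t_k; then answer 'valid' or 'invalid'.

valid; difference matches t_k

s_(k+1) = -2**(-k - 1)*(3*k - 4*(k + 1)**2 + 1)*factorial(k + 4) + 2
s_(k+1) − s_k = (4*k**3 + 13*k**2 + 29*k + 8)*factorial(k + 3)/(2*2**k)
(s_(k+1) − s_k) − t_k = 0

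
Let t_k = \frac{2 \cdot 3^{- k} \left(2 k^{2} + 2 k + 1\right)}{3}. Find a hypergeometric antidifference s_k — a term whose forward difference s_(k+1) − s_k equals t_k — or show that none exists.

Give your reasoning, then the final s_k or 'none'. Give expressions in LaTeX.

Ratio r(k) = (2*k**2 + 6*k + 5)/(3*(2*k**2 + 2*k + 1)).
Take A(k)=1/3, B(k)=1, C(k)=k**2 + k + 1/2.
Need (1/3)·f(k+1) − (1)·f(k) = k**2 + k + 1/2.
d = 2 from the (0,0,2) case.
Coefficient equations give f(k) = -3*(k**2 + 2*k + 2)/2.
Certificate R = B(k−1)f/C = -3*(k**2 + 2*k + 2)/(2*k**2 + 2*k + 1) gives s_k = 2*(-k**2 - 2*k - 2)/3**k.
Verify: 2*(2*k**2 + 2*k + 1)/(3*3**k) matches t_k.

s_k = 2 \cdot 3^{- k} \left(- k^{2} - 2 k - 2\right)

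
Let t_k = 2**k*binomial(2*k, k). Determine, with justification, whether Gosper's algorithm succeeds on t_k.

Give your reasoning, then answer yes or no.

r(k) = 4*(2*k + 1)/(k + 1) after simplifying.
So A=8*k + 4 and B=k + 1, with C=1.
f must satisfy (8*k + 4)·f(k+1) − (k)·f(k) = 1.
From deg A=1, deg B=1, deg C=0: d=-1.
Negative degree bound (-1): no f exists, t_k not Gosper-summable.

No — t_k has no hypergeometric antidifference.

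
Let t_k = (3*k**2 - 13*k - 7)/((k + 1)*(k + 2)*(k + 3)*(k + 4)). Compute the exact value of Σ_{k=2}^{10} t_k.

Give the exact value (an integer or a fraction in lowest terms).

Σ = -201/3640

The ratio is (k + 1)*(13*k - 3*(k + 1)**2 + 20)/((k + 5)*(-3*k**2 + 13*k + 7)).
So A=k + 1 and B=k + 5, with C=k**2 - 13*k/3 - 7/3.
Set up (k + 1)·f(k+1) − (k + 4)·f(k) − (k**2 - 13*k/3 - 7/3) = 0.
Bound: deg f ≤ 3.
A polynomial solution: f(k) = -k*(k**2 + 15*k + 5)/9.
So s_k = (B(k−1)f/C)·t_k = (-k*(k + 4)*(k**2 + 15*k + 5)/(3*(3*k**2 - 13*k - 7)))·t_k = k*(-k**2 - 15*k - 5)/(3*(k + 1)*(k + 2)*(k + 3)).
Verify: (3*k**2 - 13*k - 7)/(k**4 + 10*k**3 + 35*k**2 + 50*k + 24) matches t_k.
Σ_(k=2)^(10) t_k = s_(11) − s_(2) = -1067/2184 − (-13/30) = -201/3640.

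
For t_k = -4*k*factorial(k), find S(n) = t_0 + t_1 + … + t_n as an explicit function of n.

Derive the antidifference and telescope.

The ratio is (k + 1)**2/k.
A = k + 1, B = 1, C = k.
Solve (k + 1)·f(k+1) − (1)·f(k) = k.
deg f ≤ 0 (via 1,0,1).
Match coefficients ⇒ f(k) = 1.
R(k) = B(k−1)·f(k)/C(k) = 1/k; s_k = R·t_k = -4*factorial(k).
Δs = -4*k*factorial(k), as required.
s_(n+1) = -4*factorial(n + 1) and s_(0) = -4, so S(n) = 4 - 4*factorial(n + 1).

S(n) = 4 - 4*factorial(n + 1)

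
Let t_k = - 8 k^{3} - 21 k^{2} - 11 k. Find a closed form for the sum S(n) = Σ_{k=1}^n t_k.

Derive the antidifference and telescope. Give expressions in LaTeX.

S(n) = n \left(- 2 n^{3} - 11 n^{2} - 18 n - 9\right)

t_(k+1)/t_k = (8*k**3 + 45*k**2 + 77*k + 40)/(k*(8*k**2 + 21*k + 11)).
Gosper form: A/B · C(k+1)/C(k) with A=1, B=1, C=k**3 + 21*k**2/8 + 11*k/8.
f must satisfy (1)·f(k+1) − (1)·f(k) = k**3 + 21*k**2/8 + 11*k/8.
Degrees (0,0,3) ⇒ d ≤ 4.
A polynomial solution: f(k) = k*(k - 1)*(k + 2)*(2*k + 1)/8.
Get s_k = R·t_k = k*(-2*k**3 - 3*k**2 + 3*k + 2) with R(k) = B(k−1)f(k)/C(k) = (k - 1)*(k + 2)*(2*k + 1)/(8*k**2 + 21*k + 11).
Δs = k*(-8*k**2 - 21*k - 11), as required.
Telescope: S(n) = s_(n+1) − s_(1) = n*(-2*n**3 - 11*n**2 - 18*n - 9) − (0) = n*(-2*n**3 - 11*n**2 - 18*n - 9).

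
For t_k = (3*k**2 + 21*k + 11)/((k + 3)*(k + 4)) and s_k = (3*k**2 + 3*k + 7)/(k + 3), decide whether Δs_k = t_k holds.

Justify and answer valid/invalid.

Valid: the claim telescopes to t_k.

s_(k+1) = (3*k**2 + 9*k + 13)/(k + 4)
s_(k+1) − s_k = (3*k**2 + 21*k + 11)/(k**2 + 7*k + 12)
(s_(k+1) − s_k) − t_k = 0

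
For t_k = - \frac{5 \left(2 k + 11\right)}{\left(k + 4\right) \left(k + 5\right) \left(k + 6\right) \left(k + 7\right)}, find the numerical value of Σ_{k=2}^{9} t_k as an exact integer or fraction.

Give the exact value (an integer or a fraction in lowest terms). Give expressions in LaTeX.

Ratio r(k) = (k + 4)*(2*k + 13)/((k + 8)*(2*k + 11)).
Factor: A=k + 4; B=k + 8; C=k + 11/2.
f must satisfy (k + 4)·f(k+1) − (k + 7)·f(k) = k + 11/2.
Bound: deg f ≤ 3.
Match coefficients ⇒ f(k) = k*(k + 5)*(k + 10)/48.
Then R = B(k−1)f/C = k*(k + 5)*(k + 7)*(k + 10)/(24*(2*k + 11)), so s_k = R(k)·t_k = 5*k*(-k - 10)/(24*(k**2 + 10*k + 24)).
s_(k+1) − s_k = 5*(-2*k - 11)/(k**4 + 22*k**3 + 179*k**2 + 638*k + 840) = t_k.
Σ_(k=2)^(9) t_k = s_(10) − s_(2) = -125/672 − (-5/48) = -55/672.

Σ = -55/672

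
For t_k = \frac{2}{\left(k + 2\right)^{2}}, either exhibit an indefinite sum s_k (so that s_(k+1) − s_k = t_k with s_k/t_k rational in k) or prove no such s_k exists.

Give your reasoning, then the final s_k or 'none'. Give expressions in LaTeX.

no hypergeometric antidifference exists

Ratio r(k) = (k + 2)**2/(k + 3)**2.
Factor: A=k**2 + 4*k + 4; B=k**2 + 6*k + 9; C=1.
Solve (k**2 + 4*k + 4)·f(k+1) − (k**2 + 4*k + 4)·f(k) = 1.
d = 0 from the (2,2,0) case.
Put f(k) = c0: A·f(k+1) − B(k−1)·f(k) − C = -1; need -1 = 0 — inconsistent ⇒ no f, not summable.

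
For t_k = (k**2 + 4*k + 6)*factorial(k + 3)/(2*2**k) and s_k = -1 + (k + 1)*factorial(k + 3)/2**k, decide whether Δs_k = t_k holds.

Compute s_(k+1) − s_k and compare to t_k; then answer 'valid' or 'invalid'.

s_(k+1) = 2**(-k - 1)*(k + 2)*factorial(k + 4) - 1
s_(k+1) − s_k = (k**2 + 4*k + 6)*factorial(k + 3)/(2*2**k)
(s_(k+1) − s_k) − t_k = 0

valid; difference matches t_k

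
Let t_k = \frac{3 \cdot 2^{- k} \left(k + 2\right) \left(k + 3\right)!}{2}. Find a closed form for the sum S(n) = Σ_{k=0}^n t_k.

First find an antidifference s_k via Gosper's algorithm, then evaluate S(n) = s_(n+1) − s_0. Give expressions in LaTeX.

Ratio r(k) = (k + 3)*(k + 4)/(2*(k + 2)).
Take A(k)=k/2 + 2, B(k)=1, C(k)=k + 2.
Solve (k/2 + 2)·f(k+1) − (1)·f(k) = k + 2.
d = 0 from the (1,0,1) case.
Match coefficients ⇒ f(k) = 2.
R(k) = B(k−1)·f(k)/C(k) = 2/(k + 2); s_k = R·t_k = 3*factorial(k + 3)/2**k.
Δs = 3*(k + 2)*factorial(k + 3)/(2*2**k), as required.
s_(n+1) = 3*2**(-n - 1)*factorial(n + 4) and s_(0) = 18, so S(n) = -18 + 3*factorial(n + 4)/(2*2**n).

S(n) = -18 + \frac{3 \cdot 2^{- n} \left(n + 4\right)!}{2}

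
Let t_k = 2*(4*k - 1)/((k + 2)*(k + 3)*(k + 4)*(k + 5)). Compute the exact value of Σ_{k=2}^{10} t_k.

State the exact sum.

r(k) = (k + 2)*(4*k + 3)/((k + 6)*(4*k - 1)) after simplifying.
Take A(k)=k + 2, B(k)=k + 6, C(k)=k - 1/4.
Need (k + 2)·f(k+1) − (k + 5)·f(k) = k - 1/4.
Bound: deg f ≤ 3.
Coefficient equations give f(k) = k*(k - 2)*(k + 11)/96.
R(k) = B(k−1)·f(k)/C(k) = k*(k - 2)*(k + 5)*(k + 11)/(24*(4*k - 1)); s_k = R·t_k = k*(k**2 + 9*k - 22)/(12*(k + 2)*(k + 3)*(k + 4)).
Δs = 2*(4*k - 1)/(k**4 + 14*k**3 + 71*k**2 + 154*k + 120), as required.
Telescoping: Σ = s_(11) − s_(2) = 121/1820 − (0) = 121/1820.

Σ = 121/1820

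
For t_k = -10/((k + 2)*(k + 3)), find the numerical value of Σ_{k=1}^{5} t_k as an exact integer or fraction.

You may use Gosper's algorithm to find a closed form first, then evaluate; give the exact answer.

The ratio is (k + 2)/(k + 4).
So A=k + 2 and B=k + 4, with C=1.
Set up (k + 2)·f(k+1) − (k + 3)·f(k) − (1) = 0.
deg f ≤ 1 (via 1,1,0).
Coefficient equations give f(k) = k/2.
Then R = B(k−1)f/C = k*(k + 3)/2, so s_k = R(k)·t_k = -5*k/(k + 2).
s_(k+1) − s_k = -10/(k**2 + 5*k + 6) = t_k.
Sum = s_(6) − s_(1); s_(6) = -15/4, s_(1) = -5/3 ⇒ -25/12.

Σ = -25/12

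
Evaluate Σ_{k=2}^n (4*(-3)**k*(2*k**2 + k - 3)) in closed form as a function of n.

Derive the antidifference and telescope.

S(n) = 6*(-3)**n*n**2 + 6*(-3)**n*n - 9*(-3)**n + 9

t_(k+1)/t_k = 3*k*(-2*k - 5)/(2*k**2 + k - 3).
So A=-3 and B=1, with C=k**2 + k/2 - 3/2.
Key eq: (-3)·f(k+1) = (1)·f(k) + (k**2 + k/2 - 3/2).
From deg A=0, deg B=0, deg C=2: d=2.
Solving with deg f ≤ 2: f(k) = -(2*k**2 - 2*k - 3)/8.
Certificate R = B(k−1)f/C = -(2*k**2 - 2*k - 3)/(4*(k - 1)*(2*k + 3)) gives s_k = (-3)**k*(-2*k**2 + 2*k + 3).
Verify: 4*(-3)**k*(2*k**2 + k - 3) matches t_k.
s_(n+1) = (-3)**(n + 1)*(-2*n**2 - 2*n + 3) and s_(2) = -9, so S(n) = 6*(-3)**n*n**2 + 6*(-3)**n*n - 9*(-3)**n + 9.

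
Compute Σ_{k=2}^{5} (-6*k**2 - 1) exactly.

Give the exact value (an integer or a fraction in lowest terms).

Step 1: r(k) = (6*(k + 1)**2 + 1)/(6*k**2 + 1).
Gosper form: A/B · C(k+1)/C(k) with A=1, B=1, C=k**2 + 1/6.
Key eq: (1)·f(k+1) = (1)·f(k) + (k**2 + 1/6).
Degrees (0,0,2) ⇒ d ≤ 3.
Solve for f: f(k) = k*(2*k**2 - 3*k + 2)/6 (degree 3 ≤ 3).
Then R = B(k−1)f/C = k*(2*k**2 - 3*k + 2)/(6*k**2 + 1), so s_k = R(k)·t_k = k*(-2*k**2 + 3*k - 2).
Δs = -6*k**2 - 1, as required.
Evaluate s at k=6 and k=2: -336 and -8; difference -328.

Σ = -328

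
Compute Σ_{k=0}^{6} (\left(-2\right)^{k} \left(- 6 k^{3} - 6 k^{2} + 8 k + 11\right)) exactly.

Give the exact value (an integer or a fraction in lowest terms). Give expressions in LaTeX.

r(k) = 2*(-6*k**3 - 24*k**2 - 22*k + 7)/(6*k**3 + 6*k**2 - 8*k - 11) after simplifying.
Factor: A=-2; B=1; C=k**3 + k**2 - 4*k/3 - 11/6.
Need (-2)·f(k+1) − (1)·f(k) = k**3 + k**2 - 4*k/3 - 11/6.
Degrees (0,0,3) ⇒ d ≤ 3.
Solve for f: f(k) = -(2*k**3 - 2*k**2 - 4*k - 1)/6 (degree 3 ≤ 3).
Then R = B(k−1)f/C = -(2*k**3 - 2*k**2 - 4*k - 1)/(6*k**3 + 6*k**2 - 8*k - 11), so s_k = R(k)·t_k = (-2)**k*(2*k**3 - 2*k**2 - 4*k - 1).
Δs = (-2)**k*(-6*k**3 - 6*k**2 + 8*k + 11), as required.
Telescoping: Σ = s_(7) − s_(0) = -71552 − (-1) = -71551.

Σ = -71551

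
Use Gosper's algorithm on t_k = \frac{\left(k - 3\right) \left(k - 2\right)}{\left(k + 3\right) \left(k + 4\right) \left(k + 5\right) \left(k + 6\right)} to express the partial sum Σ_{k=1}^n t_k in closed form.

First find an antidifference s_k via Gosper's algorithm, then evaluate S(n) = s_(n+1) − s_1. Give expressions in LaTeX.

S(n) = \frac{n \left(n^{2} - 5 n + 14\right)}{20 \left(n^{3} + 15 n^{2} + 74 n + 120\right)}

The ratio is (k - 1)*(k + 3)/((k - 3)*(k + 7)).
Factor: A=k + 3; B=k + 7; C=k**2 - 5*k + 6.
Set up (k + 3)·f(k+1) − (k + 6)·f(k) − (k**2 - 5*k + 6) = 0.
Bound: deg f ≤ 3.
Solving with deg f ≤ 3: f(k) = k*(k**2 - 3*k + 32)/15.
R(k) = B(k−1)·f(k)/C(k) = k*(k + 6)*(k**2 - 3*k + 32)/(15*(k - 3)*(k - 2)); s_k = R·t_k = k*(k**2 - 3*k + 32)/(15*(k**3 + 12*k**2 + 47*k + 60)).
Check: Δs_k = (k**2 - 5*k + 6)/(k**4 + 18*k**3 + 119*k**2 + 342*k + 360). ✓
Σ_(k=1)^n t_k = s_(n+1) − s_(1) = ((n**3 + 29*n + 30)/(15*(n**3 + 15*n**2 + 74*n + 120))) − (1/60), i.e. n*(n**2 - 5*n + 14)/(20*(n**3 + 15*n**2 + 74*n + 120)).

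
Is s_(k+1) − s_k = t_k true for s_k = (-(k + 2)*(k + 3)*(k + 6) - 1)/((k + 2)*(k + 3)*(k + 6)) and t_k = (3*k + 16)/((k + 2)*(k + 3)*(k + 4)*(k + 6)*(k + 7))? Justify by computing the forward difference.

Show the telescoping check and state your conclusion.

s_(k+1) = (-(k + 3)*(k + 4)*(k + 7) - 1)/((k + 3)*(k + 4)*(k + 7))
s_(k+1) − s_k = (3*k + 16)/(k**5 + 22*k**4 + 185*k**3 + 740*k**2 + 1404*k + 1008)
(s_(k+1) − s_k) − t_k = 0

valid (s_(k+1) − s_k reduces to t_k)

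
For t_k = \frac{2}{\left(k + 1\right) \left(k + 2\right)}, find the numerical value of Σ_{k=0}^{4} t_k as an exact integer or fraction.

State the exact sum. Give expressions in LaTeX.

Compute t_(k+1)/t_k: get (k + 1)/(k + 3).
A = k + 1, B = k + 3, C = 1.
Solve (k + 1)·f(k+1) − (k + 2)·f(k) = 1.
Bound: deg f ≤ 1.
Solve for f: f(k) = k (degree 1 ≤ 1).
R(k) = B(k−1)·f(k)/C(k) = k*(k + 2); s_k = R·t_k = 2*k/(k + 1).
s_(k+1) − s_k = 2/(k**2 + 3*k + 2) = t_k.
Σ_(k=0)^(4) t_k = s_(5) − s_(0) = 5/3 − (0) = 5/3.

Σ = 5/3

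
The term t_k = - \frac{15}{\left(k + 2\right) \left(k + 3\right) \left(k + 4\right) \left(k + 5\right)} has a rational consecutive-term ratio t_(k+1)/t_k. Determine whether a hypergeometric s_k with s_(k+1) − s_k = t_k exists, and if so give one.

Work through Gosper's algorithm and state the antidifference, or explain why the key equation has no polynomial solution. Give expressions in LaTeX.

s_k = \frac{5 k \left(- k^{2} - 9 k - 26\right)}{24 \left(k + 2\right) \left(k + 3\right) \left(k + 4\right)}

r(k) = (k + 2)/(k + 6) after simplifying.
Normal form (A,B,C) = (k + 2, k + 6, 1).
Key eq: (k + 2)·f(k+1) = (k + 5)·f(k) + (1).
deg f ≤ 3 (via 1,1,0).
Solving with deg f ≤ 3: f(k) = k*(k**2 + 9*k + 26)/72.
Then R = B(k−1)f/C = k*(k + 5)*(k**2 + 9*k + 26)/72, so s_k = R(k)·t_k = 5*k*(-k**2 - 9*k - 26)/(24*(k + 2)*(k + 3)*(k + 4)).
Verify: -15/(k**4 + 14*k**3 + 71*k**2 + 154*k + 120) matches t_k.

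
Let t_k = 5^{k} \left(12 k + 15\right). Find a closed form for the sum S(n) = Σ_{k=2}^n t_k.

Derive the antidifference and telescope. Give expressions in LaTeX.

Ratio r(k) = 5*(4*k + 9)/(4*k + 5).
Gosper form: A/B · C(k+1)/C(k) with A=5, B=1, C=k + 5/4.
f must satisfy (5)·f(k+1) − (1)·f(k) = k + 5/4.
Degrees (0,0,1) ⇒ d ≤ 1.
Solve for f: f(k) = k/4 (degree 1 ≤ 1).
R(k) = B(k−1)·f(k)/C(k) = k/(4*k + 5); s_k = R·t_k = 3*5**k*k.
Δs = 5**k*(12*k + 15), as required.
Evaluate: s_(n+1) = 15*5**n*(n + 1); subtract s_(2) = 150 ⇒ S(n) = 15*5**n*n + 15*5**n - 150.

S(n) = 15 \cdot 5^{n} n + 15 \cdot 5^{n} - 150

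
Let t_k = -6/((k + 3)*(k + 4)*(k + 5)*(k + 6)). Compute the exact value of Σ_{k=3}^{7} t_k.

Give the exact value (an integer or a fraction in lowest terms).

Σ = -115/24024

Ratio r(k) = (k + 3)/(k + 7).
A = k + 3, B = k + 7, C = 1.
f must satisfy (k + 3)·f(k+1) − (k + 6)·f(k) = 1.
Bound: deg f ≤ 3.
Solving with deg f ≤ 3: f(k) = k*(k**2 + 12*k + 47)/180.
R(k) = B(k−1)·f(k)/C(k) = k*(k + 6)*(k**2 + 12*k + 47)/180; s_k = R·t_k = k*(-k**2 - 12*k - 47)/(30*(k + 3)*(k + 4)*(k + 5)).
s_(k+1) − s_k = -6/(k**4 + 18*k**3 + 119*k**2 + 342*k + 360) = t_k.
Telescoping: Σ = s_(8) − s_(3) = -23/715 − (-23/840) = -115/24024.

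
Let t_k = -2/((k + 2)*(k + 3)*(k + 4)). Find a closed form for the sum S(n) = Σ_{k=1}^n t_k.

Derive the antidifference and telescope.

Compute t_(k+1)/t_k: get (k + 2)/(k + 5).
A = k + 2, B = k + 5, C = 1.
Need (k + 2)·f(k+1) − (k + 4)·f(k) = 1.
deg f ≤ 2 (via 1,1,0).
Solve for f: f(k) = k*(k + 5)/12 (degree 2 ≤ 2).
R(k) = B(k−1)·f(k)/C(k) = k*(k + 4)*(k + 5)/12; s_k = R·t_k = k*(-k - 5)/(6*(k + 2)*(k + 3)).
Δs = -2/(k**3 + 9*k**2 + 26*k + 24), as required.
Telescope: S(n) = s_(n+1) − s_(1) = (-n**2 - 7*n - 6)/(6*(n**2 + 7*n + 12)) − (-1/12) = n*(-n - 7)/(12*(n**2 + 7*n + 12)).

S(n) = n*(-n - 7)/(12*(n**2 + 7*n + 12))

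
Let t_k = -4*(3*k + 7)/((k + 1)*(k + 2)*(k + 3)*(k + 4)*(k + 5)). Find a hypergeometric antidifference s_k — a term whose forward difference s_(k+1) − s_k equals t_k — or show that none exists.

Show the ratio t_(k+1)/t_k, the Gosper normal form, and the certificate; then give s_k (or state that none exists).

s_k = k*(-k**2 - 8*k - 19)/(3*(k**3 + 8*k**2 + 19*k + 12))

Step 1: r(k) = (k + 1)*(3*k + 10)/((k + 6)*(3*k + 7)).
Gosper form: A/B · C(k+1)/C(k) with A=k + 1, B=k + 6, C=k + 7/3.
Need (k + 1)·f(k+1) − (k + 5)·f(k) = k + 7/3.
Degrees (1,1,1) ⇒ d ≤ 4.
A polynomial solution: f(k) = k*(k + 2)*(k**2 + 8*k + 19)/36.
So s_k = (B(k−1)f/C)·t_k = (k*(k + 2)*(k + 5)*(k**2 + 8*k + 19)/(12*(3*k + 7)))·t_k = k*(-k**2 - 8*k - 19)/(3*(k**3 + 8*k**2 + 19*k + 12)).
Δs = 4*(-3*k - 7)/(k**5 + 15*k**4 + 85*k**3 + 225*k**2 + 274*k + 120), as required.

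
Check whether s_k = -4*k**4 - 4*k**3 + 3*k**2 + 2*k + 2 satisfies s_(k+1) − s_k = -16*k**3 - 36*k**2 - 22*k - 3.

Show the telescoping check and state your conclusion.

s_(k+1) = -4*k**4 - 20*k**3 - 33*k**2 - 20*k - 1
s_(k+1) − s_k = -16*k**3 - 36*k**2 - 22*k - 3
(s_(k+1) − s_k) − t_k = 0

valid (s_(k+1) − s_k reduces to t_k)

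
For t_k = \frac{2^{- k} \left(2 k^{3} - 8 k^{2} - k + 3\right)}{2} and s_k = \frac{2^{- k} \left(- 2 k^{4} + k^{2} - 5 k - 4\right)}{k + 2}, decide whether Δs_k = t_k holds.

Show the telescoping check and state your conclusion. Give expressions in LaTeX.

Invalid: residual \frac{2^{- k} \left(- 2 k^{4} + 21 k^{2} - 3 k - 14\right)}{2 \left(k^{2} + 5 k + 6\right)} ≠ 0.

s_(k+1) = (-5*k - 2*(k + 1)**4 + (k + 1)**2 - 9)/(2*2**k*(k + 3))
s_(k+1) − s_k = (2*k**5 - 29*k**3 - 29*k**2 + 6*k + 4)/(2*2**k*(k**2 + 5*k + 6))
(s_(k+1) − s_k) − t_k = (-2*k**4 + 21*k**2 - 3*k - 14)/(2*2**k*(k**2 + 5*k + 6))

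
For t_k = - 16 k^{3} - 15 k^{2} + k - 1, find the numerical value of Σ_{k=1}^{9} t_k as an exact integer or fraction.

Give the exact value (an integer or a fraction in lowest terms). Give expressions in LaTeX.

Σ = -36639

The ratio is (-k + 16*(k + 1)**3 + 15*(k + 1)**2)/(16*k**3 + 15*k**2 - k + 1).
So A=1 and B=1, with C=k**3 + 15*k**2/16 - k/16 + 1/16.
Solve (1)·f(k+1) − (1)·f(k) = k**3 + 15*k**2/16 - k/16 + 1/16.
d = 4 from the (0,0,3) case.
Match coefficients ⇒ f(k) = k*(4*k**3 - 3*k**2 - 4*k + 4)/16.
So s_k = (B(k−1)f/C)·t_k = (k*(4*k**3 - 3*k**2 - 4*k + 4)/(16*k**3 + 15*k**2 - k + 1))·t_k = k*(-4*k**3 + 3*k**2 + 4*k - 4).
Verify: -16*k**3 - 15*k**2 + k - 1 matches t_k.
Evaluate s at k=10 and k=1: -36640 and -1; difference -36639.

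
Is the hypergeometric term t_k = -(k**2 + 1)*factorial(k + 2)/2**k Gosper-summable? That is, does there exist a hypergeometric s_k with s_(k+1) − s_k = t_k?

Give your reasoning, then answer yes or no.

t_(k+1)/t_k = (k + 3)*((k + 1)**2 + 1)/(2*(k**2 + 1)).
Normal form (A,B,C) = (k/2 + 3/2, 1, k**2 + 1).
Need (k/2 + 3/2)·f(k+1) − (1)·f(k) = k**2 + 1.
deg f ≤ 1 (via 1,0,2).
Match coefficients ⇒ f(k) = 2*(k - 2).
Get s_k = R·t_k = -2**(1 - k)*(k - 2)*factorial(k + 2) with R(k) = B(k−1)f(k)/C(k) = 2*(k - 2)/(k**2 + 1).
Check: Δs_k = -(k**2 + 1)*factorial(k + 2)/2**k. ✓

Yes. s_k = -2**(1 - k)*(k - 2)*factorial(k + 2).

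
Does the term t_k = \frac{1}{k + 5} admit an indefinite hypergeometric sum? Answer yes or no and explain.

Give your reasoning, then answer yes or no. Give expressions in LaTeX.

No; the coefficient equations for f are inconsistent.

t_(k+1)/t_k = (k + 5)/(k + 6).
Factor: A=k + 5; B=k + 6; C=1.
Solve (k + 5)·f(k+1) − (k + 5)·f(k) = 1.
d = 0 from the (1,1,0) case.
f = c0 ⇒ A·f(k+1) − B(k−1)·f(k) − C = -1. The system {-1 = 0} is inconsistent; no antidifference.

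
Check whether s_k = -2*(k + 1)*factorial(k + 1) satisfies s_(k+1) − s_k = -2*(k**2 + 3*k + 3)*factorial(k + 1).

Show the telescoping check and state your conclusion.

Valid: the claim telescopes to t_k.

s_(k+1) = -2*(k + 2)*factorial(k + 2)
s_(k+1) − s_k = -2*(k**2 + 3*k + 3)*factorial(k + 1)
(s_(k+1) − s_k) − t_k = 0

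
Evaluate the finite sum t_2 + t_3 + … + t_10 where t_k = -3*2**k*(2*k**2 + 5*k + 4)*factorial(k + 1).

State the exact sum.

t_(k+1)/t_k = 2*(2*k**3 + 13*k**2 + 29*k + 22)/(2*k**2 + 5*k + 4).
So A=2*k + 4 and B=1, with C=k**2 + 5*k/2 + 2.
f must satisfy (2*k + 4)·f(k+1) − (1)·f(k) = k**2 + 5*k/2 + 2.
d = 1 from the (1,0,2) case.
Coefficient equations give f(k) = k/2.
Then R = B(k−1)f/C = k/(2*k**2 + 5*k + 4), so s_k = R(k)·t_k = -3*2**k*k*factorial(k + 1).
Δs = -3*2**k*(2*k**2 + 5*k + 4)*factorial(k + 1), as required.
Evaluate s at k=11 and k=2: -32372844134400 and -144; difference -32372844134256.

Σ = -32372844134256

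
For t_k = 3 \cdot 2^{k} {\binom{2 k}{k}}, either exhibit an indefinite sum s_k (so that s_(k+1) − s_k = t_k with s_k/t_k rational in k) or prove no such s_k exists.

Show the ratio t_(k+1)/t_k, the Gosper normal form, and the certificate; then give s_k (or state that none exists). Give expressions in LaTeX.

r(k) = 4*(2*k + 1)/(k + 1) after simplifying.
So A=8*k + 4 and B=k + 1, with C=1.
Solve (8*k + 4)·f(k+1) − (k)·f(k) = 1.
deg f ≤ -1 (via 1,1,0).
Bound -1 < 0, so the key equation has no polynomial solution.

none — t_k is not Gosper-summable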